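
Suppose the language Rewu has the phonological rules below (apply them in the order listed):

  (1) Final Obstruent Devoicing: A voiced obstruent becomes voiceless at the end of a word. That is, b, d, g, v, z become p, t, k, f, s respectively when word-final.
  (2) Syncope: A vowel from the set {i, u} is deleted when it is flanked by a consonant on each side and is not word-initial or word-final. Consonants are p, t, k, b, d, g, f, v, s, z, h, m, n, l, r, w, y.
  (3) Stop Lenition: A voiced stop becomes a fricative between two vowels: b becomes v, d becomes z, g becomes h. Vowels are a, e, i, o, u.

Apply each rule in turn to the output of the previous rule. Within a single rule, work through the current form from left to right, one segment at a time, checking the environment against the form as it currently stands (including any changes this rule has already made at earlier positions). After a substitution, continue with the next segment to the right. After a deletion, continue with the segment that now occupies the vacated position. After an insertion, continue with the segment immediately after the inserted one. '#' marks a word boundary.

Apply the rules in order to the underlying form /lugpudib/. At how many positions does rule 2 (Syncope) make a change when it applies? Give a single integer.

3

(1) Final Obstruent Devoicing: [lugpudib] → [lugpudip]
(2) Syncope: [lugpudip] → [lgpdp]
(3) Stop Lenition: no change — [lgpdp]
Rule 2 changed 3 position(s).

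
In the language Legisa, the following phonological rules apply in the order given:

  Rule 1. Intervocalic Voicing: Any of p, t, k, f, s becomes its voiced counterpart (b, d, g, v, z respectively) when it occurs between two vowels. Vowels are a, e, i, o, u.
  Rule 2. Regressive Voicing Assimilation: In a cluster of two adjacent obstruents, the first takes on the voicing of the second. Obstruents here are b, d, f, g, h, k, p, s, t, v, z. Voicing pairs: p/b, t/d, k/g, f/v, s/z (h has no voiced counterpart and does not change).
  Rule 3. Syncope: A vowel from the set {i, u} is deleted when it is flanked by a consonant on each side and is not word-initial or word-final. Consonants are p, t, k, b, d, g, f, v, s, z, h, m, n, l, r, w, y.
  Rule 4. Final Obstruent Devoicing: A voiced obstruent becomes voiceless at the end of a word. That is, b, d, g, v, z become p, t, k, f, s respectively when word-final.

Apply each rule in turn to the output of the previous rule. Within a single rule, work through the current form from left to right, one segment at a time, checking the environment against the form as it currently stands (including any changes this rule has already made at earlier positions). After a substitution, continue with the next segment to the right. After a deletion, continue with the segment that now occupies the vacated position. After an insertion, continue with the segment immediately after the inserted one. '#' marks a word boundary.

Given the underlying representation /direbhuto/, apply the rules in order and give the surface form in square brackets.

[drephdo]

Rule 1 Intervocalic Voicing: [direbhuto] → [direbhudo]
Rule 2 Regressive Voicing Assimilation: [direbhudo] → [direphudo]
Rule 3 Syncope: [direphudo] → [drephdo]
Rule 4 Final Obstruent Devoicing: no change — [drephdo]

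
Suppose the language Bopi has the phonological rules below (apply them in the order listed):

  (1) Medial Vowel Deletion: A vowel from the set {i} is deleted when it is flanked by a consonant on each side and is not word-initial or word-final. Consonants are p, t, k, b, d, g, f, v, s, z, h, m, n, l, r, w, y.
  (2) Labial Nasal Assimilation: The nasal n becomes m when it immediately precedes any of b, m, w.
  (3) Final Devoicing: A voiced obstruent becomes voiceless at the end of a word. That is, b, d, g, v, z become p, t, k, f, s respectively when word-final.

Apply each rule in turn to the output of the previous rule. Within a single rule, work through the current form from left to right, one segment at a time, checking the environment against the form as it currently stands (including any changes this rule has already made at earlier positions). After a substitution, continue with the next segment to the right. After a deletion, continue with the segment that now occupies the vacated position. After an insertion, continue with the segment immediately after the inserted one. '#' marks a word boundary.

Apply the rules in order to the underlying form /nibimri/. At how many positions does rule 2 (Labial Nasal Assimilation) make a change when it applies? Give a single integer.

1

(1) Medial Vowel Deletion: [nibimri] → [nbmri]
(2) Labial Nasal Assimilation: [nbmri] → [mbmri]
(3) Final Devoicing: no change — [mbmri]
Rule 2 changed 1 position(s).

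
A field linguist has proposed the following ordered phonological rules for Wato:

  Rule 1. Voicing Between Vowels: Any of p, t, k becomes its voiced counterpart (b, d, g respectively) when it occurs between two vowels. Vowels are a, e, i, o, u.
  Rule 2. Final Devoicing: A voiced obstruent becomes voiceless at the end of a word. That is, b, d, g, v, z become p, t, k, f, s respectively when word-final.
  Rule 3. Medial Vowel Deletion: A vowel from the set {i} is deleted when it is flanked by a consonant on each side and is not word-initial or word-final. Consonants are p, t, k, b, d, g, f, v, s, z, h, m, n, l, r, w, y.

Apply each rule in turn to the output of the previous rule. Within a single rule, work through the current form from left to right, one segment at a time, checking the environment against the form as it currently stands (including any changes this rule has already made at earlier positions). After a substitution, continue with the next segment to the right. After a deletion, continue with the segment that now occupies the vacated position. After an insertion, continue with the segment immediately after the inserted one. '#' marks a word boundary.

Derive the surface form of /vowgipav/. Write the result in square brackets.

[vowgbaf]

Rule 1 Voicing Between Vowels: [vowgipav] → [vowgibav]
Rule 2 Final Devoicing: [vowgibav] → [vowgibaf]
Rule 3 Medial Vowel Deletion: [vowgibaf] → [vowgbaf]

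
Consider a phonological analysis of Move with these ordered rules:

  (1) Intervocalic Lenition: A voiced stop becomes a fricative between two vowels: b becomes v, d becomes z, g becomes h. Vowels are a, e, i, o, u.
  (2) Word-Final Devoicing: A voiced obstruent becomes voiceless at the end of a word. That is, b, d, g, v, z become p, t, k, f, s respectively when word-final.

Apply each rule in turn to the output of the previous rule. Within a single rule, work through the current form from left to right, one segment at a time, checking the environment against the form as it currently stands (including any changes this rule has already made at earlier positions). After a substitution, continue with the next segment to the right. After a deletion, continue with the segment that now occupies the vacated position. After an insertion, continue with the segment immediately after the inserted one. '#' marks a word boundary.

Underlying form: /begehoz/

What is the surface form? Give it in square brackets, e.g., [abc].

(1) Intervocalic Lenition: [begehoz] → [behehoz]
(2) Word-Final Devoicing: [behehoz] → [behehos]

[behehos]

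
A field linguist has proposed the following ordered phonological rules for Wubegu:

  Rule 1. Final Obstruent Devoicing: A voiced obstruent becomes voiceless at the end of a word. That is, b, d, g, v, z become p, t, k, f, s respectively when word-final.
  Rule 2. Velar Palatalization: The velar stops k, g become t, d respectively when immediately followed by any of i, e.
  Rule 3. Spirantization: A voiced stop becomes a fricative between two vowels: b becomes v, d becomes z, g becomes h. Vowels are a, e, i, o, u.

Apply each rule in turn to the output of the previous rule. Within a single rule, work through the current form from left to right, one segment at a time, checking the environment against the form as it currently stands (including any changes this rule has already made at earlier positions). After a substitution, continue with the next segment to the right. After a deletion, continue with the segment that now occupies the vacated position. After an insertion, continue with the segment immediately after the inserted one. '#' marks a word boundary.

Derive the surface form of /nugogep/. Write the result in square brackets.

[nuhozep]

Rule 1 Final Obstruent Devoicing: no change — [nugogep]
Rule 2 Velar Palatalization: [nugogep] → [nugodep]
Rule 3 Spirantization: [nugodep] → [nuhozep]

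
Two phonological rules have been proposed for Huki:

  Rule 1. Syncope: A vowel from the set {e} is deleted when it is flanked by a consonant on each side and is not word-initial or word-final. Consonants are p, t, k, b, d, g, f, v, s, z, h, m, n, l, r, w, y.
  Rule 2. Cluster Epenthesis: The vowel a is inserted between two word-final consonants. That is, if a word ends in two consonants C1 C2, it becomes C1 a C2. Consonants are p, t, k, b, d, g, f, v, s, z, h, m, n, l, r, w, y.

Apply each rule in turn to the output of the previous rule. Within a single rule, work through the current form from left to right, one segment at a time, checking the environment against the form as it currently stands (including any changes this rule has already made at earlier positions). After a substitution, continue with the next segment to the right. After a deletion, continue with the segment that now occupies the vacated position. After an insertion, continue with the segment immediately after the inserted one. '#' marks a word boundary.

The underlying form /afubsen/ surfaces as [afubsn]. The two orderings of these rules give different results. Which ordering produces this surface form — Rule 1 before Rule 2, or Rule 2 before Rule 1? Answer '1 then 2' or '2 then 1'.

Order 1 then 2:
  1 Syncope: [afubsen] → [afubsn]
  2 Cluster Epenthesis: [afubsn] → [afubsan]
  result: [afubsan]
Order 2 then 1:
  2 Cluster Epenthesis: no change — [afubsen]
  1 Syncope: [afubsen] → [afubsn]
  result: [afubsn]

2 then 1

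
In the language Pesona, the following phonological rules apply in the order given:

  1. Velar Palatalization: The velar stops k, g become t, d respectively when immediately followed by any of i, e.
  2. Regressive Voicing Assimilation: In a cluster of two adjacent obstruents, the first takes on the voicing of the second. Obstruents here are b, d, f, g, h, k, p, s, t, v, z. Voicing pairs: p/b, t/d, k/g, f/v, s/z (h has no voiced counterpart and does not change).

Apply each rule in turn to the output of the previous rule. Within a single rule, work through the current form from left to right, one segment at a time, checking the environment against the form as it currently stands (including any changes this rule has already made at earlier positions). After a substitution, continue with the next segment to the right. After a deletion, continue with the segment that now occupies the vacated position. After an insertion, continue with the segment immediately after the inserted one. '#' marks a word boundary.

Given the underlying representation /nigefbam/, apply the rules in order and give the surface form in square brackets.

[nidevbam]

1 Velar Palatalization: [nigefbam] → [nidefbam]
2 Regressive Voicing Assimilation: [nidefbam] → [nidevbam]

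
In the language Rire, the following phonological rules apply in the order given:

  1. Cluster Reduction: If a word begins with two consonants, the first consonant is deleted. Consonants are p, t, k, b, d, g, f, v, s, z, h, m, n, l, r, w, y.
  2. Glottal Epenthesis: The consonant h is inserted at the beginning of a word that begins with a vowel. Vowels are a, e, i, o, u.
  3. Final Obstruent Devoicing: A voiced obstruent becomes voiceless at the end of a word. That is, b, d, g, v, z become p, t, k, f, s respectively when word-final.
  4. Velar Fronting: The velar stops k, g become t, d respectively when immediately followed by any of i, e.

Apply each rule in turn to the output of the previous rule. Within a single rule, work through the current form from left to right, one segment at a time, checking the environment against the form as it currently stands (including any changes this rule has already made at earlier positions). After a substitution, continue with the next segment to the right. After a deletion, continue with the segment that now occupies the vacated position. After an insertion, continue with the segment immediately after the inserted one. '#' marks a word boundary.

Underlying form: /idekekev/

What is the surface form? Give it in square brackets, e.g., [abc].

[hidetetef]

1 Cluster Reduction: no change — [idekekev]
2 Glottal Epenthesis: [idekekev] → [hidekekev]
3 Final Obstruent Devoicing: [hidekekev] → [hidekekef]
4 Velar Fronting: [hidekekef] → [hidetetef]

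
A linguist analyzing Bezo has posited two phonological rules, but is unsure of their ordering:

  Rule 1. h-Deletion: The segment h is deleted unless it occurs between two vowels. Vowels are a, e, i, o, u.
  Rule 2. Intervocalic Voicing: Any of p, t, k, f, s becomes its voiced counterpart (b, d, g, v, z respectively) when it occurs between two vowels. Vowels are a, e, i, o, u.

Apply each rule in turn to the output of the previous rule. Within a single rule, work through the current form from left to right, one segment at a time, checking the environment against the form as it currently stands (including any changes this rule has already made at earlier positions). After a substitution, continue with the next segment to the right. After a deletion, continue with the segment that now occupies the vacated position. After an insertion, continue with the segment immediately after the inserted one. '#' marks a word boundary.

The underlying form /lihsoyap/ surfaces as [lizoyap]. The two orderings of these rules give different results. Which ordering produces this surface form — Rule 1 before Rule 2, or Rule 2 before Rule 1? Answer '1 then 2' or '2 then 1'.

1 then 2

Order 1 then 2:
  1 h-Deletion: [lihsoyap] → [lisoyap]
  2 Intervocalic Voicing: [lisoyap] → [lizoyap]
  result: [lizoyap]
Order 2 then 1:
  2 Intervocalic Voicing: no change — [lihsoyap]
  1 h-Deletion: [lihsoyap] → [lisoyap]
  result: [lisoyap]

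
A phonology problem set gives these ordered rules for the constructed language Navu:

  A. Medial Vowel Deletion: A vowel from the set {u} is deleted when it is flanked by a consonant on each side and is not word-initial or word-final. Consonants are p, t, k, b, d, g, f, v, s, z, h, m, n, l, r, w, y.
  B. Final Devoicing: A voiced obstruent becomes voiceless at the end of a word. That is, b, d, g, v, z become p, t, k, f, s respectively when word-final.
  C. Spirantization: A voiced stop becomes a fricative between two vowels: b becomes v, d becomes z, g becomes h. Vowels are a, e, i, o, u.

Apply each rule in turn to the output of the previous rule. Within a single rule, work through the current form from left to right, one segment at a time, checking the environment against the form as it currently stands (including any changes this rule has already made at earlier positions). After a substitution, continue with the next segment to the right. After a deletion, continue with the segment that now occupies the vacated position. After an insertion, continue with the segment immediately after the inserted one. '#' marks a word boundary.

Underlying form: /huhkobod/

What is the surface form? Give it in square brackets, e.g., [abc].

A Medial Vowel Deletion: [huhkobod] → [hhkobod]
B Final Devoicing: [hhkobod] → [hhkobot]
C Spirantization: [hhkobot] → [hhkovot]

[hhkovot]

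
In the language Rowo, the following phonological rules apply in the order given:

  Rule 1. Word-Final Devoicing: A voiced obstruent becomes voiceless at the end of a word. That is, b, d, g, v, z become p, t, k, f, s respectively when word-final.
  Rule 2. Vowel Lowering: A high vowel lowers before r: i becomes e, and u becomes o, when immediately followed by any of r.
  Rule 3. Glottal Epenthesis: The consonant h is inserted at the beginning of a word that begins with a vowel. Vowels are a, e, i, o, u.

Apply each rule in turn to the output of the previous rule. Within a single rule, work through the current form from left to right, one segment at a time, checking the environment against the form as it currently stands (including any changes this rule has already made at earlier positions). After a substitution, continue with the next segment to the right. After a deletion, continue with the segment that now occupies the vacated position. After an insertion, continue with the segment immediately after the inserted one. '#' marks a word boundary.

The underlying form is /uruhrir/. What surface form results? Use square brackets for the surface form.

[horuhrer]

Rule 1 Word-Final Devoicing: no change — [uruhrir]
Rule 2 Vowel Lowering: [uruhrir] → [oruhrer]
Rule 3 Glottal Epenthesis: [oruhrer] → [horuhrer]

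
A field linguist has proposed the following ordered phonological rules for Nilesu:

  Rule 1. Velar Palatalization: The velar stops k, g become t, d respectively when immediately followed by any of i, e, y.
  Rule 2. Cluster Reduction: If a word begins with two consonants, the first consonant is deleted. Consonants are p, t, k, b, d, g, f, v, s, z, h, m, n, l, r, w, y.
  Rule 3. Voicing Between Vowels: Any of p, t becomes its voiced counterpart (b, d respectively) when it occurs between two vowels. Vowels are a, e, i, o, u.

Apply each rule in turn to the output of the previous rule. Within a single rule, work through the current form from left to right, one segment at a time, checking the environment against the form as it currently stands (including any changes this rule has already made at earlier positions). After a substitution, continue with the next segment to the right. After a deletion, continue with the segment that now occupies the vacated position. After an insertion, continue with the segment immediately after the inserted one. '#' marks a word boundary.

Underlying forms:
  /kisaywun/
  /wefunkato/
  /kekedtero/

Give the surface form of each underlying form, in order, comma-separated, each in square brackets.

[tisaywun], [wefunkado], [tededtero]

/kisaywun/:
  Rule 1 Velar Palatalization: [kisaywun] → [tisaywun]
  Rule 2 Cluster Reduction: no change — [tisaywun]
  Rule 3 Voicing Between Vowels: no change — [tisaywun]
/wefunkato/:
  Rule 1 Velar Palatalization: no change — [wefunkato]
  Rule 2 Cluster Reduction: no change — [wefunkato]
  Rule 3 Voicing Between Vowels: [wefunkato] → [wefunkado]
/kekedtero/:
  Rule 1 Velar Palatalization: [kekedtero] → [tetedtero]
  Rule 2 Cluster Reduction: no change — [tetedtero]
  Rule 3 Voicing Between Vowels: [tetedtero] → [tededtero]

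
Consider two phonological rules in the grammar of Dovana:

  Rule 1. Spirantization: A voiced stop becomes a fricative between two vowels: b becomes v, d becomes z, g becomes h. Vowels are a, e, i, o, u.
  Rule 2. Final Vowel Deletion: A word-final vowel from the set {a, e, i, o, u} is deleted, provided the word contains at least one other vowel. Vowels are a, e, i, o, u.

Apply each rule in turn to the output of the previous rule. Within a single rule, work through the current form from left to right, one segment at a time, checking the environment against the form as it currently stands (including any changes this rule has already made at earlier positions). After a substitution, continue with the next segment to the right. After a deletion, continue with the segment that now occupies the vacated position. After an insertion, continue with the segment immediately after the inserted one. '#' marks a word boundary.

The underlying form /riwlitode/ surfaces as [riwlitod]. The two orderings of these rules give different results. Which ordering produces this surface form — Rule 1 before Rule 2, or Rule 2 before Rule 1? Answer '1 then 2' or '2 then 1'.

Order 1 then 2:
  1 Spirantization: [riwlitode] → [riwlitoze]
  2 Final Vowel Deletion: [riwlitoze] → [riwlitoz]
  result: [riwlitoz]
Order 2 then 1:
  2 Final Vowel Deletion: [riwlitode] → [riwlitod]
  1 Spirantization: no change — [riwlitod]
  result: [riwlitod]

2 then 1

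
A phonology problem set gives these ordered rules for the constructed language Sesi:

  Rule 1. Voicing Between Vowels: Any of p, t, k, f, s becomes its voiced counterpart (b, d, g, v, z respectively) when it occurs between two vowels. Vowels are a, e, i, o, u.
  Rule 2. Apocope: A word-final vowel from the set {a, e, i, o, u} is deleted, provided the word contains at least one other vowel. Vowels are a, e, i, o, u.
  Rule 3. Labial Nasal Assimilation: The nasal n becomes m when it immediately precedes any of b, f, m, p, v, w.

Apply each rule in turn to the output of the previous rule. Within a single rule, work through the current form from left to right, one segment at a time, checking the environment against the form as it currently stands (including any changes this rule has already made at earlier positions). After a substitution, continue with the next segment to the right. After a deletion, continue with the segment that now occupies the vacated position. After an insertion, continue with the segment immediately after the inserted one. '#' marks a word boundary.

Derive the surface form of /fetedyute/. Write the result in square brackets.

[fededyud]

Rule 1 Voicing Between Vowels: [fetedyute] → [fededyude]
Rule 2 Apocope: [fededyude] → [fededyud]
Rule 3 Labial Nasal Assimilation: no change — [fededyud]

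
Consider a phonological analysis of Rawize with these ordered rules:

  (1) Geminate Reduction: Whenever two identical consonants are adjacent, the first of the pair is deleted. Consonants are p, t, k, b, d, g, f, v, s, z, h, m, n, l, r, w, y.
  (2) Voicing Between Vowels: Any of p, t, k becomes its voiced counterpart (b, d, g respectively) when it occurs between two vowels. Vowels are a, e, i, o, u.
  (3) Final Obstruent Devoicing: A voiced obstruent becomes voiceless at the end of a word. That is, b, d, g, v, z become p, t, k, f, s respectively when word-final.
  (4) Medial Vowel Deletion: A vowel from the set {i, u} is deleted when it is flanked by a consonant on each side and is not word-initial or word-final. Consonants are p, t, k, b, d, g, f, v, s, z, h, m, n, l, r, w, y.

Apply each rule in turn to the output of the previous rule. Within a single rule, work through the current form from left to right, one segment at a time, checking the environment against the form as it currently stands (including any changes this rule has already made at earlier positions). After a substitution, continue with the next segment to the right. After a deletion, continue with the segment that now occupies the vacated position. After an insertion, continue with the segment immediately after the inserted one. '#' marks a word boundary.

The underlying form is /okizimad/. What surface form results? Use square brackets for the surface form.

[ogzmat]

(1) Geminate Reduction: no change — [okizimad]
(2) Voicing Between Vowels: [okizimad] → [ogizimad]
(3) Final Obstruent Devoicing: [ogizimad] → [ogizimat]
(4) Medial Vowel Deletion: [ogizimat] → [ogzmat]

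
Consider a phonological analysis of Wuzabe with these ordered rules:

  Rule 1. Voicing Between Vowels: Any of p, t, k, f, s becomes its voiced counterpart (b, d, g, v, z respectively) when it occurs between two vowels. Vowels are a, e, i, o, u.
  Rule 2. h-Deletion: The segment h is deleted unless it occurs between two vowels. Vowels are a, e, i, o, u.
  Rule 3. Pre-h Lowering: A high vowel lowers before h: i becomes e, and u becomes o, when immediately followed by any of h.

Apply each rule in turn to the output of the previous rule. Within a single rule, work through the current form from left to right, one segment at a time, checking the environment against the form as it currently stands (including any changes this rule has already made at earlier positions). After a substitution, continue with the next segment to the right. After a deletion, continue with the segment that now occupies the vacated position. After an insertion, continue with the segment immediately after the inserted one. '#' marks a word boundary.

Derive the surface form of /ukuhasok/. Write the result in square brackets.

[ugohazok]

Rule 1 Voicing Between Vowels: [ukuhasok] → [uguhazok]
Rule 2 h-Deletion: no change — [uguhazok]
Rule 3 Pre-h Lowering: [uguhazok] → [ugohazok]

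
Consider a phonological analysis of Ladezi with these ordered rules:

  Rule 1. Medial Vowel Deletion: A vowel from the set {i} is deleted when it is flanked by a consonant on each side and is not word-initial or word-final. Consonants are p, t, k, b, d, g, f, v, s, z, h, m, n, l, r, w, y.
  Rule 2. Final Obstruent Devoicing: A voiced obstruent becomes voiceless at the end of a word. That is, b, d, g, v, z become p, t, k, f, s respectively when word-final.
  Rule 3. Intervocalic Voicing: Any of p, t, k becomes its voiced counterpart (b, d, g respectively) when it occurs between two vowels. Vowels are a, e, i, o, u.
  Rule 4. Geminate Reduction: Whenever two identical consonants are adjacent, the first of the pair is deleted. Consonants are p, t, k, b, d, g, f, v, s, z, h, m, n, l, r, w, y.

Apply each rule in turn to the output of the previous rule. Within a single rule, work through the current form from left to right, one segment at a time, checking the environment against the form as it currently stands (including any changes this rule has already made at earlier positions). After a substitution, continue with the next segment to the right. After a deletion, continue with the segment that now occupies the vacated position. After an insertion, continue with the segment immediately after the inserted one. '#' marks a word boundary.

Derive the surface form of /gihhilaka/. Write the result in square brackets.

Rule 1 Medial Vowel Deletion: [gihhilaka] → [ghhlaka]
Rule 2 Final Obstruent Devoicing: no change — [ghhlaka]
Rule 3 Intervocalic Voicing: [ghhlaka] → [ghhlaga]
Rule 4 Geminate Reduction: [ghhlaga] → [ghlaga]

[ghlaga]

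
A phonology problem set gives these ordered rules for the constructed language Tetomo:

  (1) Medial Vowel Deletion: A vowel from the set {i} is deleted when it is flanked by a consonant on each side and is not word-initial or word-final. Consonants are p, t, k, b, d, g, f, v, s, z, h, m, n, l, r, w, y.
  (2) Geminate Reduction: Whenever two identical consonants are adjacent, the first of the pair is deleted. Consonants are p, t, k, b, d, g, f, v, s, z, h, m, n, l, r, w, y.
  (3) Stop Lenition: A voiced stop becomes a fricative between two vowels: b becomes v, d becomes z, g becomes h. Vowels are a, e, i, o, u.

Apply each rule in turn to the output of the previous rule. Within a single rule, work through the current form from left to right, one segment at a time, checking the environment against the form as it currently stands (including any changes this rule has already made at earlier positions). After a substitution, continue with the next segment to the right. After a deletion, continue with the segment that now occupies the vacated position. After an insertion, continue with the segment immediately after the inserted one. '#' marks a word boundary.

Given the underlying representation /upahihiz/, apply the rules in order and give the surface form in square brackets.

[upahz]

(1) Medial Vowel Deletion: [upahihiz] → [upahhz]
(2) Geminate Reduction: [upahhz] → [upahz]
(3) Stop Lenition: no change — [upahz]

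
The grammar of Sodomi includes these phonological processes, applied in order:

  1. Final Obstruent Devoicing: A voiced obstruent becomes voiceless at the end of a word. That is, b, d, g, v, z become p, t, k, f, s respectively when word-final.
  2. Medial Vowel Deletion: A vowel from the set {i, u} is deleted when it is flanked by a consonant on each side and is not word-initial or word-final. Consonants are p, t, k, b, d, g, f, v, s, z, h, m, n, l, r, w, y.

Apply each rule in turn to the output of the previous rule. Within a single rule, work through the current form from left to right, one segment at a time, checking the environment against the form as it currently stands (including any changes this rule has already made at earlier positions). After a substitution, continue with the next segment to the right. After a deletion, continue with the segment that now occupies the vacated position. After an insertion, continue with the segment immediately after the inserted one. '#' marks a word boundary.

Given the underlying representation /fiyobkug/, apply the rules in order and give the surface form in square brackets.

[fyobkk]

1 Final Obstruent Devoicing: [fiyobkug] → [fiyobkuk]
2 Medial Vowel Deletion: [fiyobkuk] → [fyobkk]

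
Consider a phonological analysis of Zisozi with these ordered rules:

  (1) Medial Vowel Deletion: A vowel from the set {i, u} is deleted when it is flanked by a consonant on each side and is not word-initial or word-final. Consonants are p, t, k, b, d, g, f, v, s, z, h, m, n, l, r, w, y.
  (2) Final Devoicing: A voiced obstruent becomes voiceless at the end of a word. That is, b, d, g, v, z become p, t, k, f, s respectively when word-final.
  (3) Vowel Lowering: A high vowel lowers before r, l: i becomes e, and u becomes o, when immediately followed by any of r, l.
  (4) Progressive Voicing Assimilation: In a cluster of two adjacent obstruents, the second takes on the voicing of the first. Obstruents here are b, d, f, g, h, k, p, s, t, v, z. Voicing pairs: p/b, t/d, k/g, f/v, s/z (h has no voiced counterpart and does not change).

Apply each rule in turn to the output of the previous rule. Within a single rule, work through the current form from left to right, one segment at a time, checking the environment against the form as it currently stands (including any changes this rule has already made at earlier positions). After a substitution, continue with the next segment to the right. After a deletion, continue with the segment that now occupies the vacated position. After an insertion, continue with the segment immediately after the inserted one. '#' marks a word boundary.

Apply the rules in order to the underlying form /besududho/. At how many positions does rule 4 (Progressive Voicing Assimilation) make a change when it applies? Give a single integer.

(1) Medial Vowel Deletion: [besududho] → [besddho]
(2) Final Devoicing: no change — [besddho]
(3) Vowel Lowering: no change — [besddho]
(4) Progressive Voicing Assimilation: [besddho] → [besttho]
Rule 4 changed 2 position(s).

2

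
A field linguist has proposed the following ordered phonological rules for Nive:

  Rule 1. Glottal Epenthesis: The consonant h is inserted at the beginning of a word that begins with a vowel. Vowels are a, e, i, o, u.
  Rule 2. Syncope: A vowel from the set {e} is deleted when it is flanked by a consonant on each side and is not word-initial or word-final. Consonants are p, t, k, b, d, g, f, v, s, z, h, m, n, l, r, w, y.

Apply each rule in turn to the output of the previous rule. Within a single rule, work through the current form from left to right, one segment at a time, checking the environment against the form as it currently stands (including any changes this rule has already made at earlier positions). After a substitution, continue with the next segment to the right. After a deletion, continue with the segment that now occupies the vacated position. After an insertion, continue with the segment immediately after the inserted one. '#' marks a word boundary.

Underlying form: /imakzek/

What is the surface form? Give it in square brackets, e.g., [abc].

Rule 1 Glottal Epenthesis: [imakzek] → [himakzek]
Rule 2 Syncope: [himakzek] → [himakzk]

[himakzk]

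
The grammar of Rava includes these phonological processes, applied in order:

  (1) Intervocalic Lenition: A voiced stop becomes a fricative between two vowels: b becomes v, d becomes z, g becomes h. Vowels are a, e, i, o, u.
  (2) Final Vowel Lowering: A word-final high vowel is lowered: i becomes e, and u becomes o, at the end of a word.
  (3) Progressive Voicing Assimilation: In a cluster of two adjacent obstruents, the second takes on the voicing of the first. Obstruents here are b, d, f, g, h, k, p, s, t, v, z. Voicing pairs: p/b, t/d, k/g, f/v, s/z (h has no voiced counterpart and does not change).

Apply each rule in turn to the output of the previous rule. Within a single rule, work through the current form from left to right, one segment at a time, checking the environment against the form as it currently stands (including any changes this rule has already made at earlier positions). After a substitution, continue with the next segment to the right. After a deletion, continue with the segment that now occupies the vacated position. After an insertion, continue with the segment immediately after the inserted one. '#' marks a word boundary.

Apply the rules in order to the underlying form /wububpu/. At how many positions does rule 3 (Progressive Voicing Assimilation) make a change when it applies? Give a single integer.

(1) Intervocalic Lenition: [wububpu] → [wuvubpu]
(2) Final Vowel Lowering: [wuvubpu] → [wuvubpo]
(3) Progressive Voicing Assimilation: [wuvubpo] → [wuvubbo]
Rule 3 changed 1 position(s).

1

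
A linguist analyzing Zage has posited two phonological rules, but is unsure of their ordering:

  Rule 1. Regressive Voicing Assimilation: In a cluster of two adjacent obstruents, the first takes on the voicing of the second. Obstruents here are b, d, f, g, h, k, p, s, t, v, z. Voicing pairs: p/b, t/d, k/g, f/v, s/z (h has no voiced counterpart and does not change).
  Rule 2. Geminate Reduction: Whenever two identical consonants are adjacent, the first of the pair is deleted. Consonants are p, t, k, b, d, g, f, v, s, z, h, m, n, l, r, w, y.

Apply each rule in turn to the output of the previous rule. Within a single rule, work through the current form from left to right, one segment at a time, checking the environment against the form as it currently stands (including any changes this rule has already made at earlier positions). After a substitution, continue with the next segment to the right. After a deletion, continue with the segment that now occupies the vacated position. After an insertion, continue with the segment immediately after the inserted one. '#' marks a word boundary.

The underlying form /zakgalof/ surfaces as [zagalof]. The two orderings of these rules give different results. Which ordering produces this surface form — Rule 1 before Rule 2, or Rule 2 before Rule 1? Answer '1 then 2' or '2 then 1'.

1 then 2

Order 1 then 2:
  1 Regressive Voicing Assimilation: [zakgalof] → [zaggalof]
  2 Geminate Reduction: [zaggalof] → [zagalof]
  result: [zagalof]
Order 2 then 1:
  2 Geminate Reduction: no change — [zakgalof]
  1 Regressive Voicing Assimilation: [zakgalof] → [zaggalof]
  result: [zaggalof]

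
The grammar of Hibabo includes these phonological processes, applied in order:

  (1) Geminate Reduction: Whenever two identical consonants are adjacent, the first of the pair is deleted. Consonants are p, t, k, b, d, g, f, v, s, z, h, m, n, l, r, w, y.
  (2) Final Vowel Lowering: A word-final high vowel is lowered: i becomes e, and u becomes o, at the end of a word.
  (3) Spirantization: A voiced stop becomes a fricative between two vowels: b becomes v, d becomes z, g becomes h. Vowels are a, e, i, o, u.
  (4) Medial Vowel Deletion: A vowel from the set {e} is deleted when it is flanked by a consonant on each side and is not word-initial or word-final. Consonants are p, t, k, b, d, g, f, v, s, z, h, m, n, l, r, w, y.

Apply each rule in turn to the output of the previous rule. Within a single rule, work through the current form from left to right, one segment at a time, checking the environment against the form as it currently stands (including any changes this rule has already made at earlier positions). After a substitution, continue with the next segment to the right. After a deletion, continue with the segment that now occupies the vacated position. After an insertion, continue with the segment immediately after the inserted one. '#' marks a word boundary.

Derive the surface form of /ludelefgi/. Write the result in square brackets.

[luzlfge]

(1) Geminate Reduction: no change — [ludelefgi]
(2) Final Vowel Lowering: [ludelefgi] → [ludelefge]
(3) Spirantization: [ludelefge] → [luzelefge]
(4) Medial Vowel Deletion: [luzelefge] → [luzlfge]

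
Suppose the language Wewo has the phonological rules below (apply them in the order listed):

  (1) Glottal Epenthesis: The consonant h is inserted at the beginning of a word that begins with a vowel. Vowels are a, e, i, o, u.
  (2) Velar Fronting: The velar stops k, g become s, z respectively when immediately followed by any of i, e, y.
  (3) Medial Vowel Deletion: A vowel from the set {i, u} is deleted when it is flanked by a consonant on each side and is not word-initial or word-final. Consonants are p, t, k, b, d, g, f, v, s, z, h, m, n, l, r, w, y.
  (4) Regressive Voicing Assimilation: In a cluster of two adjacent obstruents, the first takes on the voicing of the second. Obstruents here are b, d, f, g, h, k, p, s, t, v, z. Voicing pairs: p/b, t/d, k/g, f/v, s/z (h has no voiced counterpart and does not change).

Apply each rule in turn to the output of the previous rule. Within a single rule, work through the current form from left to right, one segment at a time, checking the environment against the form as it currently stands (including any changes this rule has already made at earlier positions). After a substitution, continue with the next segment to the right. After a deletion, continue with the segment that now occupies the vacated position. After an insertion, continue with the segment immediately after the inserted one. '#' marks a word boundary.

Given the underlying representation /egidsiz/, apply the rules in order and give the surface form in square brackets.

(1) Glottal Epenthesis: [egidsiz] → [hegidsiz]
(2) Velar Fronting: [hegidsiz] → [hezidsiz]
(3) Medial Vowel Deletion: [hezidsiz] → [hezdsz]
(4) Regressive Voicing Assimilation: [hezdsz] → [heztzz]

[heztzz]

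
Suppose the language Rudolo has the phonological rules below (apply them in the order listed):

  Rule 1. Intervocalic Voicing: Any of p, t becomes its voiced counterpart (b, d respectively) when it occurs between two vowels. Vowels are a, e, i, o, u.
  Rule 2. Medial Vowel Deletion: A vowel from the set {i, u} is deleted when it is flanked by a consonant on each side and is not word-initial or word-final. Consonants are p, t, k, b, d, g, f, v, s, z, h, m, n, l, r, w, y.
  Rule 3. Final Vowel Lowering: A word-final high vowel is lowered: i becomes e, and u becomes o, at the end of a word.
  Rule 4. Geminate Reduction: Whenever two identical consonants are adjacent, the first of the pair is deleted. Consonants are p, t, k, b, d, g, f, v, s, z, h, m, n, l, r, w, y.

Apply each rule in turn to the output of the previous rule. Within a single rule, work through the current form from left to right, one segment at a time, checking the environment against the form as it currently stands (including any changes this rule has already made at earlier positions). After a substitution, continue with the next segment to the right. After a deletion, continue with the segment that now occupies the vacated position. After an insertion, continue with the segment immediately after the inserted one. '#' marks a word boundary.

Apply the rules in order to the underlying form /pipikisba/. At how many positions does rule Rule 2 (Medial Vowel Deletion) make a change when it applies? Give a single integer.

3

Rule 1 Intervocalic Voicing: [pipikisba] → [pibikisba]
Rule 2 Medial Vowel Deletion: [pibikisba] → [pbksba]
Rule 3 Final Vowel Lowering: no change — [pbksba]
Rule 4 Geminate Reduction: no change — [pbksba]
Rule Rule 2 changed 3 position(s).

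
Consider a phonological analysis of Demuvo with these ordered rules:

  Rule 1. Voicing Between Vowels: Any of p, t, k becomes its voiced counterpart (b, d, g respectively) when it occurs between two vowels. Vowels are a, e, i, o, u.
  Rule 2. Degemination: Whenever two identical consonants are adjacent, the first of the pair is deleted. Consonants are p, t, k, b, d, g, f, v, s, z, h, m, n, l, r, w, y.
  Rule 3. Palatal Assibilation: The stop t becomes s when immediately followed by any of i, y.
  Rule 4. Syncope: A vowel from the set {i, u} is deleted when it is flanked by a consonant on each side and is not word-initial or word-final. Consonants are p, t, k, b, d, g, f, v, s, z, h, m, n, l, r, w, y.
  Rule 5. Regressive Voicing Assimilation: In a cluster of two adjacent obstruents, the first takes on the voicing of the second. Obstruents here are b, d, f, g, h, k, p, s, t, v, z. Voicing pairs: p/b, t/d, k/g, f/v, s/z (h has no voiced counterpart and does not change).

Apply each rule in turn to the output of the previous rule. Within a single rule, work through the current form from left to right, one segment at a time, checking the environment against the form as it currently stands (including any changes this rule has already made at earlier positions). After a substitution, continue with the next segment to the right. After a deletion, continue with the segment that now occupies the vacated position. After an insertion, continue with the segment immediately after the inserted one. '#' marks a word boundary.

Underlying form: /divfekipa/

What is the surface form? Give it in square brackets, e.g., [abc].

Rule 1 Voicing Between Vowels: [divfekipa] → [divfegiba]
Rule 2 Degemination: no change — [divfegiba]
Rule 3 Palatal Assibilation: no change — [divfegiba]
Rule 4 Syncope: [divfegiba] → [dvfegba]
Rule 5 Regressive Voicing Assimilation: [dvfegba] → [dffegba]

[dffegba]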